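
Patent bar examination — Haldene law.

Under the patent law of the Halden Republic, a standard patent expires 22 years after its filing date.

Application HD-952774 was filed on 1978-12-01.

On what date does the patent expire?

Filing date + 22 years → 1 December 2000.

2000-12-01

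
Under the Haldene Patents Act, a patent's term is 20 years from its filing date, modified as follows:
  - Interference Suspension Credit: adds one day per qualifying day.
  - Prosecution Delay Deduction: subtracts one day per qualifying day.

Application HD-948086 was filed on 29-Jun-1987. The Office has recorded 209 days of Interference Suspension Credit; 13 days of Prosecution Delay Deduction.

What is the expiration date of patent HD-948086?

January 11, 2008

Base term: filing date + 20 years → 29 June 2007.
Interference Suspension Credit: +209 days → 24 January 2008.
Prosecution Delay Deduction: −13 days → 11 January 2008.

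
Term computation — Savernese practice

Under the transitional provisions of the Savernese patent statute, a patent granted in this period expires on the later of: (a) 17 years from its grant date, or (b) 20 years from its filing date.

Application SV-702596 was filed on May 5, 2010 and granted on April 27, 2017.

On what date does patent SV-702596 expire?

April 27, 2034

(a) grant + 17 years → 27 April 2034.
(b) filing + 20 years → 5 May 2030.
Later of the two: 27 April 2034.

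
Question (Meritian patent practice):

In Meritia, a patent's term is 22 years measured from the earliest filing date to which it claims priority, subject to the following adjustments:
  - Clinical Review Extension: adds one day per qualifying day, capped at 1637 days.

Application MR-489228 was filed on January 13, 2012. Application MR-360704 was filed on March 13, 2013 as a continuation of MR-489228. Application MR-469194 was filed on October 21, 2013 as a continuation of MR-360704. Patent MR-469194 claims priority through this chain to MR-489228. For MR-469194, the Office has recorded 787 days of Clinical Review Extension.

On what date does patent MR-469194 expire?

2036-03-10

Earliest priority filing: 13 January 2012.
Base term: 13 January 2012 + 22 years → 13 January 2034.
Clinical Review Extension: 787 days (within the 1637-day cap) → +787 days → 10 March 2036.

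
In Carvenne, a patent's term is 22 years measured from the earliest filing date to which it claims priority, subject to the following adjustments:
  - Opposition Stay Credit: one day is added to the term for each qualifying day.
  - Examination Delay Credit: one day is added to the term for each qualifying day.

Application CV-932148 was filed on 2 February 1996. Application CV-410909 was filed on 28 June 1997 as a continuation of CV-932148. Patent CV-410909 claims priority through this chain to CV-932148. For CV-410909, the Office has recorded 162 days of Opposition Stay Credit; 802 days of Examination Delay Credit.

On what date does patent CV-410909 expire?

Earliest priority filing: 2 February 1996.
Base term: 2 February 1996 + 22 years → 2 February 2018.
Opposition Stay Credit: +162 days → 14 July 2018.
Examination Delay Credit: +802 days → 23 September 2020.

2020-09-23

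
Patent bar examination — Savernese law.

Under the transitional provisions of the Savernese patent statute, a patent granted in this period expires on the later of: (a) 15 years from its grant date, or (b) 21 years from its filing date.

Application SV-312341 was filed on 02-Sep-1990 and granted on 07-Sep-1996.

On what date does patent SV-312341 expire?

(a) grant + 15 years → 7 September 2011.
(b) filing + 21 years → 2 September 2011.
Later of the two: 7 September 2011.

2011-09-07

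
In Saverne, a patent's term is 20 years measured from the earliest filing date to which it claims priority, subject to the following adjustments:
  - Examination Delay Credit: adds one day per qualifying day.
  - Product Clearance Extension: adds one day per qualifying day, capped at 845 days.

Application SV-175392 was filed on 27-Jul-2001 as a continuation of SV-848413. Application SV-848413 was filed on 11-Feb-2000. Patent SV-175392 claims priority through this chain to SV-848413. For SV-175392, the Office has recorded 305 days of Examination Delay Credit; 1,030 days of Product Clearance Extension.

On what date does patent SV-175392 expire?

April 6, 2023

Earliest priority filing: 11 February 2000.
Base term: 11 February 2000 + 20 years → 11 February 2020.
Examination Delay Credit: +305 days → 12 December 2020.
Product Clearance Extension: 1030 days claimed exceeds the 845-day cap, so +845 days → 6 April 2023.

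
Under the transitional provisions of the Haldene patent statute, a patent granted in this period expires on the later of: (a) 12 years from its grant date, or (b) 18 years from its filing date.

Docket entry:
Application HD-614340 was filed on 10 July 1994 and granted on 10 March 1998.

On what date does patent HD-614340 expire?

July 10, 2012

(a) grant + 12 years → 10 March 2010.
(b) filing + 18 years → 10 July 2012.
Later of the two: 10 July 2012.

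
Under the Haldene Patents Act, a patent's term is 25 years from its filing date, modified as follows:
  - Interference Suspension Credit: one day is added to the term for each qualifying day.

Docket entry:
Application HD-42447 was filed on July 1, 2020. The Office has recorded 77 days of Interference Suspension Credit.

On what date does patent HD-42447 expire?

Base term: filing date + 25 years → 1 July 2045.
Interference Suspension Credit: +77 days → 16 September 2045.

September 16, 2045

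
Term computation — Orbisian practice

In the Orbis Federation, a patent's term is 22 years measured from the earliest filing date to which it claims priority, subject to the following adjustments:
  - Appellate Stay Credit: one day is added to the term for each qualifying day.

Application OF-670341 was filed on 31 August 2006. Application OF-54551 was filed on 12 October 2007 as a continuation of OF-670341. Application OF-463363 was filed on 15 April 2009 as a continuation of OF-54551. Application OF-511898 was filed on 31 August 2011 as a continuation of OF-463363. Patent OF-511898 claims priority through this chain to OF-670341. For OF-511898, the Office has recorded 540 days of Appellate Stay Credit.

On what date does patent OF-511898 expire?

2030-02-22

Earliest priority filing: 31 August 2006.
Base term: 31 August 2006 + 22 years → 31 August 2028.
Appellate Stay Credit: +540 days → 22 February 2030.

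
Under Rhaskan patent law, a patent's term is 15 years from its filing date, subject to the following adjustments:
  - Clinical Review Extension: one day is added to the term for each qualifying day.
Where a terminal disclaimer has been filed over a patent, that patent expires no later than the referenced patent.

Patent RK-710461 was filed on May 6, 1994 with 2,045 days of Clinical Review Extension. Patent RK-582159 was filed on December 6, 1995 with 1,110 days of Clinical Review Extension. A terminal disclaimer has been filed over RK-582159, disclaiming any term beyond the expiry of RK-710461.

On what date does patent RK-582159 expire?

Natural term of RK-582159:
  Base: filing + 15 years → 6 December 2010.
  Clinical Review Extension: +1110 days → 20 December 2013.
Expiry of referenced patent RK-710461:
  Base: filing + 15 years → 6 May 2009.
  Clinical Review Extension: +2045 days → 11 December 2014.
Terminal disclaimer: RK-582159 expires on the earlier of 20 December 2013 and 11 December 2014.

December 20, 2013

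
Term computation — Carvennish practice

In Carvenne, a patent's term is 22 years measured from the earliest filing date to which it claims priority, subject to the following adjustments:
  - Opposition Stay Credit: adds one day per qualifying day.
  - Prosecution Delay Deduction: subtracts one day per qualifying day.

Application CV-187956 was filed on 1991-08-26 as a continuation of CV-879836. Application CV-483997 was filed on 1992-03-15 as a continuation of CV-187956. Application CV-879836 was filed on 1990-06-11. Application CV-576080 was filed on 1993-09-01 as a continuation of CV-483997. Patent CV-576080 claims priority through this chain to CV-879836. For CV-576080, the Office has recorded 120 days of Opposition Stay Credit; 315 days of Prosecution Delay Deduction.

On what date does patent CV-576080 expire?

Earliest priority filing: 11 June 1990.
Base term: 11 June 1990 + 22 years → 11 June 2012.
Opposition Stay Credit: +120 days → 9 October 2012.
Prosecution Delay Deduction: −315 days → 29 November 2011.

2011-11-29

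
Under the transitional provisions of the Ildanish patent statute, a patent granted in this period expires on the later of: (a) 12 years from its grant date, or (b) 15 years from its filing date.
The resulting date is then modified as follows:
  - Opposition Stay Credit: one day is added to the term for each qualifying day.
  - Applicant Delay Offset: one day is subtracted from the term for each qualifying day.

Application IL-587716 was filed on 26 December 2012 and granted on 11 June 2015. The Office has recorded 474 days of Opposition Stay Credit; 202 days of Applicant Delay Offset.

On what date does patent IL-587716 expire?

2028-09-23

(a) grant + 12 years → 11 June 2027.
(b) filing + 15 years → 26 December 2027.
Later of the two: 26 December 2027.
Opposition Stay Credit: +474 days → 13 April 2029.
Applicant Delay Offset: −202 days → 23 September 2028.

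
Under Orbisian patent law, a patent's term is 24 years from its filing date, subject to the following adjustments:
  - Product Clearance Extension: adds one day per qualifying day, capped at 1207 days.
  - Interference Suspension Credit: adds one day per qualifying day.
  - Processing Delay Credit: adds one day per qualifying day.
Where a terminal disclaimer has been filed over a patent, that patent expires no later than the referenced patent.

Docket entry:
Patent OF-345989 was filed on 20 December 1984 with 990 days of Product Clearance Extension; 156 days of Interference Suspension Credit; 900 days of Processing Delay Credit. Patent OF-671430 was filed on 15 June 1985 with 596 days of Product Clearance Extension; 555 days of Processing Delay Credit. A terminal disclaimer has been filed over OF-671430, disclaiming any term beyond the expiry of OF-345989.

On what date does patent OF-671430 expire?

2012-08-09

Natural term of OF-671430:
  Base: filing + 24 years → 15 June 2009.
  Product Clearance Extension: 596 days (within the 1207-day cap) → +596 days → 1 February 2011.
  Processing Delay Credit: +555 days → 9 August 2012.
Expiry of referenced patent OF-345989:
  Base: filing + 24 years → 20 December 2008.
  Product Clearance Extension: 990 days (within the 1207-day cap) → +990 days → 6 September 2011.
  Interference Suspension Credit: +156 days → 9 February 2012.
  Processing Delay Credit: +900 days → 28 July 2014.
Terminal disclaimer: OF-671430 expires on the earlier of 9 August 2012 and 28 July 2014.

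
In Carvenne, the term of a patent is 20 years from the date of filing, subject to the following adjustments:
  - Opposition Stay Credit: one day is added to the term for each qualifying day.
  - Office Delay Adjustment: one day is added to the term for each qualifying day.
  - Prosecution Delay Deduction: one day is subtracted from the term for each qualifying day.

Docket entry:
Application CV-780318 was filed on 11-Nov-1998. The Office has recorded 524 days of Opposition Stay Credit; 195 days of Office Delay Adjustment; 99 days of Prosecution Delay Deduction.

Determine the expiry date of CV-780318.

Base term: filing date + 20 years → 11 November 2018.
Opposition Stay Credit: +524 days → 18 April 2020.
Office Delay Adjustment: +195 days → 30 October 2020.
Prosecution Delay Deduction: −99 days → 23 July 2020.

2020-07-23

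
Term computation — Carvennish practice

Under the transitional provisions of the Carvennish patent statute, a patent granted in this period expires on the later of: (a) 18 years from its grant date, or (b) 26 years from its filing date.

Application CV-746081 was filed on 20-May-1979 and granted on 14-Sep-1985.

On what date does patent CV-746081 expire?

(a) grant + 18 years → 14 September 2003.
(b) filing + 26 years → 20 May 2005.
Later of the two: 20 May 2005.

May 20, 2005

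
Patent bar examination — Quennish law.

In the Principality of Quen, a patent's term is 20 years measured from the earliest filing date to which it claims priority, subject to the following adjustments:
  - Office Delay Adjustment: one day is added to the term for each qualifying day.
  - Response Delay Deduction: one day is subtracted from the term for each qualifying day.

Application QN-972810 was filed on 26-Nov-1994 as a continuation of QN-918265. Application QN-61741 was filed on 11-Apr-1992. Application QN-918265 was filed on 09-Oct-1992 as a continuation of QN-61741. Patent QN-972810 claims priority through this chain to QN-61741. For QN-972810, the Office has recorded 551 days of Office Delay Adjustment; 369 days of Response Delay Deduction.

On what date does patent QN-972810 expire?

Earliest priority filing: 11 April 1992.
Base term: 11 April 1992 + 20 years → 11 April 2012.
Office Delay Adjustment: +551 days → 14 October 2013.
Response Delay Deduction: −369 days → 10 October 2012.

October 10, 2012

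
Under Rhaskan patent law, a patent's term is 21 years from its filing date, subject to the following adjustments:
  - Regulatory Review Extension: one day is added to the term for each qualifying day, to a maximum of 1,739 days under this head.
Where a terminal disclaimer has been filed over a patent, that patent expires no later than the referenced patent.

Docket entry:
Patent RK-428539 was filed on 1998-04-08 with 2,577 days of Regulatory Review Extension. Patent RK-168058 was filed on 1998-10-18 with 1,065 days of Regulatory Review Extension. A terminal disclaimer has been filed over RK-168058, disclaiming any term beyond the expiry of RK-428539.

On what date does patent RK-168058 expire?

2022-09-17

Natural term of RK-168058:
  Base: filing + 21 years → 18 October 2019.
  Regulatory Review Extension: 1065 days (within the 1739-day cap) → +1065 days → 17 September 2022.
Expiry of referenced patent RK-428539:
  Base: filing + 21 years → 8 April 2019.
  Regulatory Review Extension: 2577 days claimed exceeds the 1739-day cap, so +1739 days → 11 January 2024.
Terminal disclaimer: RK-168058 expires on the earlier of 17 September 2022 and 11 January 2024.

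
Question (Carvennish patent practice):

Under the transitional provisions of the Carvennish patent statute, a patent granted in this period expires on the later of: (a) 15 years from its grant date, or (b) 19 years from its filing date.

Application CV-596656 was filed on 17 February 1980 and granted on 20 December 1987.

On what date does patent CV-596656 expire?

2002-12-20

(a) grant + 15 years → 20 December 2002.
(b) filing + 19 years → 17 February 1999.
Later of the two: 20 December 2002.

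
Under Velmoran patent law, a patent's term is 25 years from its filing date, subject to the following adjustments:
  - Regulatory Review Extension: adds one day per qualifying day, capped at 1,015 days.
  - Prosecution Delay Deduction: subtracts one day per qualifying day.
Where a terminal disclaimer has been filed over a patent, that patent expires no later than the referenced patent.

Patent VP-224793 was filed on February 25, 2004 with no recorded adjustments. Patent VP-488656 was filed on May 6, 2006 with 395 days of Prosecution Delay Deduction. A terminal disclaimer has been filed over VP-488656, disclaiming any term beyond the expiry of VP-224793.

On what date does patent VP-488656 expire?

2029-02-25

Natural term of VP-488656:
  Base: filing + 25 years → 6 May 2031.
  Prosecution Delay Deduction: −395 days → 6 April 2030.
Expiry of referenced patent VP-224793:
  Base: filing + 25 years → 25 February 2029.
Terminal disclaimer: VP-488656 expires on the earlier of 6 April 2030 and 25 February 2029.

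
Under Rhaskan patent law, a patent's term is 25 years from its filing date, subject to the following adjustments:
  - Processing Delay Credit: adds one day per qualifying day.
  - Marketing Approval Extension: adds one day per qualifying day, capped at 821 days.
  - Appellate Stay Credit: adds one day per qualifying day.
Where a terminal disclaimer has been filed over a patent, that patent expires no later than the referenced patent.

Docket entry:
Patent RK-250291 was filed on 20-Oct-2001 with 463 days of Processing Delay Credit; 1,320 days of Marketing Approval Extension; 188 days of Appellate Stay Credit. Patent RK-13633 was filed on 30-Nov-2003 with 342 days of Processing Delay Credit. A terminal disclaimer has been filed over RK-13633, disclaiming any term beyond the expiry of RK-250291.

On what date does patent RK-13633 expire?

Natural term of RK-13633:
  Base: filing + 25 years → 30 November 2028.
  Processing Delay Credit: +342 days → 7 November 2029.
Expiry of referenced patent RK-250291:
  Base: filing + 25 years → 20 October 2026.
  Processing Delay Credit: +463 days → 26 January 2028.
  Marketing Approval Extension: 1320 days claimed exceeds the 821-day cap, so +821 days → 26 April 2030.
  Appellate Stay Credit: +188 days → 31 October 2030.
Terminal disclaimer: RK-13633 expires on the earlier of 7 November 2029 and 31 October 2030.

November 7, 2029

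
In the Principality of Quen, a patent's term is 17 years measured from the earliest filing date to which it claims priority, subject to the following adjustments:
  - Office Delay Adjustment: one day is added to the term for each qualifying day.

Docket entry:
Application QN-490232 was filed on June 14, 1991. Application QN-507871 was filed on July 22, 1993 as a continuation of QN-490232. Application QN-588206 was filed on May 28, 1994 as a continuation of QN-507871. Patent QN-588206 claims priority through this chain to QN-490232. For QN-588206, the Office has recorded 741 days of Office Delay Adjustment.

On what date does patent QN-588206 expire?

Earliest priority filing: 14 June 1991.
Base term: 14 June 1991 + 17 years → 14 June 2008.
Office Delay Adjustment: +741 days → 25 June 2010.

2010-06-25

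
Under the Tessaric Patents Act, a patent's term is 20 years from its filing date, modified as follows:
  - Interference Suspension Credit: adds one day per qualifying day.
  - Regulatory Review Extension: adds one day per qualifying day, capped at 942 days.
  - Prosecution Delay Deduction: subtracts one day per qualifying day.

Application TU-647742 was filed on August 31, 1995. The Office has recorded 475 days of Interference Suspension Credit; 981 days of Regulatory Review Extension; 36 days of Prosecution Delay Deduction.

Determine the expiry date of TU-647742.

2019-06-12

Base term: filing date + 20 years → 31 August 2015.
Interference Suspension Credit: +475 days → 18 December 2016.
Regulatory Review Extension: 981 days claimed exceeds the 942-day cap, so +942 days → 18 July 2019.
Prosecution Delay Deduction: −36 days → 12 June 2019.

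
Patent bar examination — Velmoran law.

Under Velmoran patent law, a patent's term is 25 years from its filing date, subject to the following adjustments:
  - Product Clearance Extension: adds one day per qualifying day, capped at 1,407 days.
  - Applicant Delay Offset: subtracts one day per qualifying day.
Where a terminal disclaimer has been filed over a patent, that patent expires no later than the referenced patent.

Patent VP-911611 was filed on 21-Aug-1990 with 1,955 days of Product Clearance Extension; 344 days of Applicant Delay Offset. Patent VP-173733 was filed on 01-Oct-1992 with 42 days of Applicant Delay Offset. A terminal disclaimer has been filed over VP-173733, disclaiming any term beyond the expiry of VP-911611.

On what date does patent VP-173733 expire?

August 20, 2017

Natural term of VP-173733:
  Base: filing + 25 years → 1 October 2017.
  Applicant Delay Offset: −42 days → 20 August 2017.
Expiry of referenced patent VP-911611:
  Base: filing + 25 years → 21 August 2015.
  Product Clearance Extension: 1955 days claimed exceeds the 1407-day cap, so +1407 days → 28 June 2019.
  Applicant Delay Offset: −344 days → 19 July 2018.
Terminal disclaimer: VP-173733 expires on the earlier of 20 August 2017 and 19 July 2018.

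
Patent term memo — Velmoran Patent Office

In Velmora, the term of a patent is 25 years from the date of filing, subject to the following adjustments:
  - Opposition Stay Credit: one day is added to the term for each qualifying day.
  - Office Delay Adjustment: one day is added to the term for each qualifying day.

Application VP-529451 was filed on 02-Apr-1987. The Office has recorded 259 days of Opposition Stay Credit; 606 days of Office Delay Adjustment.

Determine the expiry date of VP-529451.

Base term: filing date + 25 years → 2 April 2012.
Opposition Stay Credit: +259 days → 17 December 2012.
Office Delay Adjustment: +606 days → 15 August 2014.

August 15, 2014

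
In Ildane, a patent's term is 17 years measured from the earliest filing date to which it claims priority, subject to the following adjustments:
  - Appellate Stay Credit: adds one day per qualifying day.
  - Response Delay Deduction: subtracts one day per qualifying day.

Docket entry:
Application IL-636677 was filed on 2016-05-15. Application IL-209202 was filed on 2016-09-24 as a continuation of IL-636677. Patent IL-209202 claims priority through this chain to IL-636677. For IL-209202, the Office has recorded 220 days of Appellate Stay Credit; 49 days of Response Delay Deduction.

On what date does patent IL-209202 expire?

2033-11-02

Earliest priority filing: 15 May 2016.
Base term: 15 May 2016 + 17 years → 15 May 2033.
Appellate Stay Credit: +220 days → 21 December 2033.
Response Delay Deduction: −49 days → 2 November 2033.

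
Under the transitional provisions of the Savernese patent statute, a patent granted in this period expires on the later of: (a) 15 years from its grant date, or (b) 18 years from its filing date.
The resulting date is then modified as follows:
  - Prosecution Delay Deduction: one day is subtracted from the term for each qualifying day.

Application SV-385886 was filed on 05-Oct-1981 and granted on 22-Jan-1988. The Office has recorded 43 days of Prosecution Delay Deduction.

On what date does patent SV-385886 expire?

(a) grant + 15 years → 22 January 2003.
(b) filing + 18 years → 5 October 1999.
Later of the two: 22 January 2003.
Prosecution Delay Deduction: −43 days → 10 December 2002.

December 10, 2002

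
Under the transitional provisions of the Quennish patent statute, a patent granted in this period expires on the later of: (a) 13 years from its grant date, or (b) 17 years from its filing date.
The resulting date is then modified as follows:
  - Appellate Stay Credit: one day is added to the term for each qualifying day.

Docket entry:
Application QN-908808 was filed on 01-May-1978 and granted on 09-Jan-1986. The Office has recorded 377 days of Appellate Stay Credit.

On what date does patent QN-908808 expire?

2000-01-21

(a) grant + 13 years → 9 January 1999.
(b) filing + 17 years → 1 May 1995.
Later of the two: 9 January 1999.
Appellate Stay Credit: +377 days → 21 January 2000.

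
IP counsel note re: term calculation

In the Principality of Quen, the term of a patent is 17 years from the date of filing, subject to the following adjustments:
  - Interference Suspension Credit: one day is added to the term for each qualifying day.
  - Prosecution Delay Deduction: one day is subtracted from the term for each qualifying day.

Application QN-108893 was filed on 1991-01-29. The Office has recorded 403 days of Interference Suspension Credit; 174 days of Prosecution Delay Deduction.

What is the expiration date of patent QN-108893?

2008-09-14

Base term: filing date + 17 years → 29 January 2008.
Interference Suspension Credit: +403 days → 7 March 2009.
Prosecution Delay Deduction: −174 days → 14 September 2008.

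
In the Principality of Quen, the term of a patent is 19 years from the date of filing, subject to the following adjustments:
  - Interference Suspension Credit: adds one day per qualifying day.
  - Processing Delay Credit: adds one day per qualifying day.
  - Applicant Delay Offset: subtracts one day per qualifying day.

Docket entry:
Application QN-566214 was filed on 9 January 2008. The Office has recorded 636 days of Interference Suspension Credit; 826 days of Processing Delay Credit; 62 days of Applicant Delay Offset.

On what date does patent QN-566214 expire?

Base term: filing date + 19 years → 9 January 2027.
Interference Suspension Credit: +636 days → 6 October 2028.
Processing Delay Credit: +826 days → 10 January 2031.
Applicant Delay Offset: −62 days → 9 November 2030.

2030-11-09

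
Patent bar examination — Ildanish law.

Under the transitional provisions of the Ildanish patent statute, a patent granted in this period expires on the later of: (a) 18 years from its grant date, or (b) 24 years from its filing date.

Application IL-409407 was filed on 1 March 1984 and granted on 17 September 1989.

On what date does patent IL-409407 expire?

March 1, 2008

(a) grant + 18 years → 17 September 2007.
(b) filing + 24 years → 1 March 2008.
Later of the two: 1 March 2008.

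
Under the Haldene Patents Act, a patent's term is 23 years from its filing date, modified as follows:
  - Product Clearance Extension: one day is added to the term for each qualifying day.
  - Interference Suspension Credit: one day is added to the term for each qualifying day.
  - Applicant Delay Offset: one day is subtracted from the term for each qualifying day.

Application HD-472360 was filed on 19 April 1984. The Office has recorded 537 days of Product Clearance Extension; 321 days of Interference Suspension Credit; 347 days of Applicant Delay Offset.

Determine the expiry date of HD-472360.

Base term: filing date + 23 years → 19 April 2007.
Product Clearance Extension: +537 days → 7 October 2008.
Interference Suspension Credit: +321 days → 24 August 2009.
Applicant Delay Offset: −347 days → 11 September 2008.

2008-09-11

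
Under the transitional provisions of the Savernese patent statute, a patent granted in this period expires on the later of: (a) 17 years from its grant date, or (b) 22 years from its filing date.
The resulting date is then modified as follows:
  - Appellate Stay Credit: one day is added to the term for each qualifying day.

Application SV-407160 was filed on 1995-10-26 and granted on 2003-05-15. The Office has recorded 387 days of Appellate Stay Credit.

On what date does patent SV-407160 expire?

(a) grant + 17 years → 15 May 2020.
(b) filing + 22 years → 26 October 2017.
Later of the two: 15 May 2020.
Appellate Stay Credit: +387 days → 6 June 2021.

2021-06-06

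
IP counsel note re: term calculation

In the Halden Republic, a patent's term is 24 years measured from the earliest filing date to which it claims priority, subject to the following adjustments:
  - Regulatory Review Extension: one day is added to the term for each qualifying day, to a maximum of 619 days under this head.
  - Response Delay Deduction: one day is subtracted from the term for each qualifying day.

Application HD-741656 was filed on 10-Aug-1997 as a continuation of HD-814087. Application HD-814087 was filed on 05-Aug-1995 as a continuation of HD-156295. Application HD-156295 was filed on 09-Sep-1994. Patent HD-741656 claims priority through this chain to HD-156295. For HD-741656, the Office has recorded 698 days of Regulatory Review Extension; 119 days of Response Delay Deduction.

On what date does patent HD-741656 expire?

January 22, 2020

Earliest priority filing: 9 September 1994.
Base term: 9 September 1994 + 24 years → 9 September 2018.
Regulatory Review Extension: 698 days claimed exceeds the 619-day cap, so +619 days → 20 May 2020.
Response Delay Deduction: −119 days → 22 January 2020.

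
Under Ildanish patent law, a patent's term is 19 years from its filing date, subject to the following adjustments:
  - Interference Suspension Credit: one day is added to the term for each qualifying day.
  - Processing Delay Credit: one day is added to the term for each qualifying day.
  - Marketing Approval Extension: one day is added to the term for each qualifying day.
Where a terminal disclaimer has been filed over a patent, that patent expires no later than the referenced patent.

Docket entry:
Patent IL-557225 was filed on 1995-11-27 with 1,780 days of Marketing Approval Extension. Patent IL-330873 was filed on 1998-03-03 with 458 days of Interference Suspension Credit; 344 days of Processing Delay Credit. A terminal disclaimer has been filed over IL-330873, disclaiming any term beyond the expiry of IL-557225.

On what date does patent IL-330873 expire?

Natural term of IL-330873:
  Base: filing + 19 years → 3 March 2017.
  Interference Suspension Credit: +458 days → 4 June 2018.
  Processing Delay Credit: +344 days → 14 May 2019.
Expiry of referenced patent IL-557225:
  Base: filing + 19 years → 27 November 2014.
  Marketing Approval Extension: +1780 days → 12 October 2019.
Terminal disclaimer: IL-330873 expires on the earlier of 14 May 2019 and 12 October 2019.

2019-05-14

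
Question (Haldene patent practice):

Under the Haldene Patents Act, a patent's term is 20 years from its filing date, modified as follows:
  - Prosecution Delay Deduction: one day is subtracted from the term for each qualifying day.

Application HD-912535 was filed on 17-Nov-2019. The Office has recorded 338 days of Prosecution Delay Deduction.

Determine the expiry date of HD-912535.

Base term: filing date + 20 years → 17 November 2039.
Prosecution Delay Deduction: −338 days → 14 December 2038.

2038-12-14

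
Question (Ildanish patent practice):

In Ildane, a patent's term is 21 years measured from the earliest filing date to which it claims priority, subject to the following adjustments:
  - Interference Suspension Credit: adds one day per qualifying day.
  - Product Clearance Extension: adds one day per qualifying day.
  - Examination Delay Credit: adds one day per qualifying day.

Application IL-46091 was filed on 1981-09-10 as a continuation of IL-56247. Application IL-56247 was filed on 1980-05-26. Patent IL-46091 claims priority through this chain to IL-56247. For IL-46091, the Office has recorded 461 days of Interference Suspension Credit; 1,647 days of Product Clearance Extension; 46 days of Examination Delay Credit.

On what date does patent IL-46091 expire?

Earliest priority filing: 26 May 1980.
Base term: 26 May 1980 + 21 years → 26 May 2001.
Interference Suspension Credit: +461 days → 30 August 2002.
Product Clearance Extension: +1647 days → 4 March 2007.
Examination Delay Credit: +46 days → 19 April 2007.

2007-04-19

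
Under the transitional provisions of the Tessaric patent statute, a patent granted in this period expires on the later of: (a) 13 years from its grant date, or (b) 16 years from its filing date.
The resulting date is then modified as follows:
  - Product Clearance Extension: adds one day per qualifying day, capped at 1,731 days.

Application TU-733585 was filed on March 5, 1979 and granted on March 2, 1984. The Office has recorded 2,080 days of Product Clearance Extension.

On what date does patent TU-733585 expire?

2001-11-27

(a) grant + 13 years → 2 March 1997.
(b) filing + 16 years → 5 March 1995.
Later of the two: 2 March 1997.
Product Clearance Extension: 2080 days claimed exceeds the 1731-day cap, so +1731 days → 27 November 2001.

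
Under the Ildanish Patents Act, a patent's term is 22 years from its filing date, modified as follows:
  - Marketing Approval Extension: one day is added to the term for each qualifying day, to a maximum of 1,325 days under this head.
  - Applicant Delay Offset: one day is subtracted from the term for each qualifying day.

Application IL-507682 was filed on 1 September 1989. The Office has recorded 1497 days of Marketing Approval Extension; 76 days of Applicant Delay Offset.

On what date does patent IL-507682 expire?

2015-02-01

Base term: filing date + 22 years → 1 September 2011.
Marketing Approval Extension: 1497 days claimed exceeds the 1325-day cap, so +1325 days → 18 April 2015.
Applicant Delay Offset: −76 days → 1 February 2015.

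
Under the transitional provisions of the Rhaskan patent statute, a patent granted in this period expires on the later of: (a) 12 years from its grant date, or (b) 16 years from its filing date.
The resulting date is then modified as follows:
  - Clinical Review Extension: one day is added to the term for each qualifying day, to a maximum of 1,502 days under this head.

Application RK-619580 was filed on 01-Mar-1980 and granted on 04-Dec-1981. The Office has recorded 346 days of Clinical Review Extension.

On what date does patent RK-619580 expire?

(a) grant + 12 years → 4 December 1993.
(b) filing + 16 years → 1 March 1996.
Later of the two: 1 March 1996.
Clinical Review Extension: 346 days (within the 1502-day cap) → +346 days → 10 February 1997.

February 10, 1997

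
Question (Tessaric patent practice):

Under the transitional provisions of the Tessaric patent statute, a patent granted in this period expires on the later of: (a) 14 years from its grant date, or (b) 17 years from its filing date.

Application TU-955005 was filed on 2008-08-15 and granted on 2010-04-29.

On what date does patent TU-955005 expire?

August 15, 2025

(a) grant + 14 years → 29 April 2024.
(b) filing + 17 years → 15 August 2025.
Later of the two: 15 August 2025.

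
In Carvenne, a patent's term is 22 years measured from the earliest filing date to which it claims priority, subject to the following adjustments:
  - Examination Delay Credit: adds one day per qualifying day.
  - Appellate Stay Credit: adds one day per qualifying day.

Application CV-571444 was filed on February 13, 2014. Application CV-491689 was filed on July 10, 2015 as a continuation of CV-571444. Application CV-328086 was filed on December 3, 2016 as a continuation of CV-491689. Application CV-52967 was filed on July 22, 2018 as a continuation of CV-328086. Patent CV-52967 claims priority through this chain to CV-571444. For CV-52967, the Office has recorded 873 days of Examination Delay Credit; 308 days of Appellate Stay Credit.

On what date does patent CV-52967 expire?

2039-05-09

Earliest priority filing: 13 February 2014.
Base term: 13 February 2014 + 22 years → 13 February 2036.
Examination Delay Credit: +873 days → 5 July 2038.
Appellate Stay Credit: +308 days → 9 May 2039.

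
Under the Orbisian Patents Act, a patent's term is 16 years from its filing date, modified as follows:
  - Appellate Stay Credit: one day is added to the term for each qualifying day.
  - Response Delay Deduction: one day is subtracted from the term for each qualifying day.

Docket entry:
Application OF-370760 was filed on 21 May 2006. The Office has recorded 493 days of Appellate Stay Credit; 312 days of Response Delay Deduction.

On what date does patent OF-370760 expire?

November 18, 2022

Base term: filing date + 16 years → 21 May 2022.
Appellate Stay Credit: +493 days → 26 September 2023.
Response Delay Deduction: −312 days → 18 November 2022.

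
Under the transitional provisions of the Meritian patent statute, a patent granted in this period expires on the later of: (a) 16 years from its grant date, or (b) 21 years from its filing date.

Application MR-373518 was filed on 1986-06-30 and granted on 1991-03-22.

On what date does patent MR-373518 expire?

(a) grant + 16 years → 22 March 2007.
(b) filing + 21 years → 30 June 2007.
Later of the two: 30 June 2007.

June 30, 2007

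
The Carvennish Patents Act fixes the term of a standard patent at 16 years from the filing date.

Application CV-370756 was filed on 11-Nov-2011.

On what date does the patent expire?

Filing date + 16 years → 11 November 2027.

November 11, 2027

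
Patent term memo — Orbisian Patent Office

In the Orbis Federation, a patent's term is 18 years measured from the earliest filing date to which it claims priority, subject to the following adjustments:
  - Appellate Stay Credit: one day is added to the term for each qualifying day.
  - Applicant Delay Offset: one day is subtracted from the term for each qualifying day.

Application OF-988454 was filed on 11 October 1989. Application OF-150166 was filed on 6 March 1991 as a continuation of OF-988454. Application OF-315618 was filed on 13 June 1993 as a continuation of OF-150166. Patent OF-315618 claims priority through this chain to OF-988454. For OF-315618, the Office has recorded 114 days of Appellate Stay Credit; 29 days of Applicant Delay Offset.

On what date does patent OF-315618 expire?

2008-01-04

Earliest priority filing: 11 October 1989.
Base term: 11 October 1989 + 18 years → 11 October 2007.
Appellate Stay Credit: +114 days → 2 February 2008.
Applicant Delay Offset: −29 days → 4 January 2008.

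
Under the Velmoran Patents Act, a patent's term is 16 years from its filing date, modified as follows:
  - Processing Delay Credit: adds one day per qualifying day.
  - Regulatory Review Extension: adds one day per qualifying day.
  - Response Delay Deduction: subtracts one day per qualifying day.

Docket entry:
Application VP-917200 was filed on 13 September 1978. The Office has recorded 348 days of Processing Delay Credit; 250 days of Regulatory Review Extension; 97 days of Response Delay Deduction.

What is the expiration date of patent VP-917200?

January 27, 1996

Base term: filing date + 16 years → 13 September 1994.
Processing Delay Credit: +348 days → 27 August 1995.
Regulatory Review Extension: +250 days → 3 May 1996.
Response Delay Deduction: −97 days → 27 January 1996.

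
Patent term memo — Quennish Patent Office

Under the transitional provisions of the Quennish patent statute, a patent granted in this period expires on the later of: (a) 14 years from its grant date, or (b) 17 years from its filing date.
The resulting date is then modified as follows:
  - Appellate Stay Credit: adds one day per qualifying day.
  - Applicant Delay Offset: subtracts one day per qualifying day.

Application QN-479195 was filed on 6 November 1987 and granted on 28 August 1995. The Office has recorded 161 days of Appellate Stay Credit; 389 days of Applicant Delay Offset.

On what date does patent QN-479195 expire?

2009-01-12

(a) grant + 14 years → 28 August 2009.
(b) filing + 17 years → 6 November 2004.
Later of the two: 28 August 2009.
Appellate Stay Credit: +161 days → 5 February 2010.
Applicant Delay Offset: −389 days → 12 January 2009.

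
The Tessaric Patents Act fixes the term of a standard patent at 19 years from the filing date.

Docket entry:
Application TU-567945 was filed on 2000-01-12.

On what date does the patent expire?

Filing date + 19 years → 12 January 2019.

January 12, 2019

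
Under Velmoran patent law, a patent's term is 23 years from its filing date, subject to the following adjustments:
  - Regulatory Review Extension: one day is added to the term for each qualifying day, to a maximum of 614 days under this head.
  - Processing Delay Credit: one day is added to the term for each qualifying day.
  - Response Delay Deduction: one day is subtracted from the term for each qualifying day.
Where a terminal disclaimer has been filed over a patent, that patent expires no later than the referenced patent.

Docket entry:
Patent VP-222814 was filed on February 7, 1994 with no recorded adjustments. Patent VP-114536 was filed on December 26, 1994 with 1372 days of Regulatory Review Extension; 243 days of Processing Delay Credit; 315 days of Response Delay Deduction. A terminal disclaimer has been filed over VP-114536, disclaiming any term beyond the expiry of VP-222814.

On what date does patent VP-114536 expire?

February 7, 2017

Natural term of VP-114536:
  Base: filing + 23 years → 26 December 2017.
  Regulatory Review Extension: 1372 days claimed exceeds the 614-day cap, so +614 days → 1 September 2019.
  Processing Delay Credit: +243 days → 1 May 2020.
  Response Delay Deduction: −315 days → 21 June 2019.
Expiry of referenced patent VP-222814:
  Base: filing + 23 years → 7 February 2017.
Terminal disclaimer: VP-114536 expires on the earlier of 21 June 2019 and 7 February 2017.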